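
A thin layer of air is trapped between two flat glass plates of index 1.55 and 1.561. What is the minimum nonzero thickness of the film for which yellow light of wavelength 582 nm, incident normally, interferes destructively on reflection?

Top surface (1.55 → 1.0): reflection off a lower-index medium gives no phase shift.
Ray reflecting at the bottom interface goes from n = 1.0 toward n = 1.561: a half-wave phase shift.
Net: one phase inversion between the two reflected rays.
So the condition for destructive reflection is 2 n t = m λ.
Minimum nonzero at m = 1: t = λ / (2 n) = 582 / (2 × 1.0) = 291 nm.

291 nm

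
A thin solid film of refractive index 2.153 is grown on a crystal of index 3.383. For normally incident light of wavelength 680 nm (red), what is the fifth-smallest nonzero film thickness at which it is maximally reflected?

790 nm

At the upper boundary (n = 1.0 to n = 2.153) the reflected ray undergoes a half-wave phase shift.
At the lower boundary (n = 2.153 to n = 3.383) the reflected ray undergoes a half-wave phase shift.
Zero or two π shifts → no net half-wave offset.
With no net inversion, constructive interference in reflection requires 2 n t = m λ.
The fifth-smallest nonzero thickness corresponds to m = 5: t = m λ / (2 n) = 5.00 × 680 / (2 × 2.153) = 790 nm.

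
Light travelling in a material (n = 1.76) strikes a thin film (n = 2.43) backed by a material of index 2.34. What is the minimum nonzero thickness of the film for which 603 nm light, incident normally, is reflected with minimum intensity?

Ray reflecting at the top interface goes from n = 1.76 toward n = 2.43: a half-wave phase shift.
Ray reflecting at the bottom interface goes from n = 2.43 toward n = 2.34: no phase shift.
The two reflections differ by half a wavelength.
So the condition for destructive reflection is 2 n t = m λ.
Minimum nonzero at m = 1: t = λ / (2 n) = 603 / (2 × 2.43) = 124 nm.

124 nm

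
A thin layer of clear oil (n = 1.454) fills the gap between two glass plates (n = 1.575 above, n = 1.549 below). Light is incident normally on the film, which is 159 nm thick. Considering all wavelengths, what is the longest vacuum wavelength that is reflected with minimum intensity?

Ray reflecting at the top interface goes from n = 1.575 toward n = 1.454: no phase shift.
Ray reflecting at the bottom interface goes from n = 1.454 toward n = 1.549: a half-wave phase shift.
Net: one phase inversion between the two reflected rays.
With one net inversion, destructive interference in reflection requires 2 n t = m λ.
λ = 2 n t / m. The longest wavelength is m = 1: λ = 2 × 1.454 × 159 / 1.00 = 462 nm.

462 nm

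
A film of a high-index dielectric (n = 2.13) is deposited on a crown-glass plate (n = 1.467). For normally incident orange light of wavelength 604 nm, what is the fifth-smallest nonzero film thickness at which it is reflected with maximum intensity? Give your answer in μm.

Ray reflecting at the top interface goes from n = 1.0 toward n = 2.13: a half-wave phase shift.
At the lower boundary (n = 2.13 to n = 1.467) the reflected ray undergoes no phase shift.
Net: one phase inversion between the two reflected rays.
So the condition for constructive reflection is 2 n t = (m + ½) λ.
The fifth-smallest nonzero thickness corresponds to m = 4: t = (m + ½) λ / (2 n) = 4.50 × 604 / (2 × 2.13) = 638 nm.

0.638 μm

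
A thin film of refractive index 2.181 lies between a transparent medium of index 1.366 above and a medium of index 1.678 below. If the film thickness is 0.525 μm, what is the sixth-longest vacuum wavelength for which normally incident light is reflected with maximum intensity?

416 nm

Top surface (1.366 → 2.181): reflection off a higher-index medium gives a half-wave phase shift.
Bottom surface (2.181 → 1.678): reflection off a lower-index medium gives no phase shift.
Net: one phase inversion between the two reflected rays.
For strong reflection here: 2 n t = (m + ½) λ.
λ = 2 n t / (m + ½). The sixth-longest wavelength is m = 5: λ = 2 × 2.181 × 525 / 5.50 = 416 nm.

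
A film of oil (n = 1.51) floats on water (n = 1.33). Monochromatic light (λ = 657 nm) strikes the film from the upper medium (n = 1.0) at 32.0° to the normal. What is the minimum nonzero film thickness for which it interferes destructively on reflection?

232 nm

At the upper boundary (n = 1.0 to n = 1.51) the reflected ray undergoes a half-wave phase shift.
At the lower boundary (n = 1.51 to n = 1.33) the reflected ray undergoes no phase shift.
The two reflections differ by half a wavelength.
For dark reflection here: 2 n t cos θ_r = m λ.
Snell's law: 1.0 sin 32.0° = 1.51 sin θ_r → sin θ_r = 0.351, cos θ_r = 0.936.
Minimum nonzero at m = 1: t = λ / (2 n cos θ_r) = 657 / (2 × 1.51 × 0.936) = 232 nm.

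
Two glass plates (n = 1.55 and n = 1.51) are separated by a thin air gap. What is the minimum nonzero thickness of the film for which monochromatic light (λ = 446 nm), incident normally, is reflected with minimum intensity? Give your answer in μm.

At the upper boundary (n = 1.55 to n = 1.0) the reflected ray undergoes no phase shift.
Ray reflecting at the bottom interface goes from n = 1.0 toward n = 1.51: a half-wave phase shift.
The two reflections differ by half a wavelength.
So the condition for destructive reflection is 2 n t = m λ.
Minimum nonzero at m = 1: t = λ / (2 n) = 446 / (2 × 1.0) = 223 nm.

0.223 μm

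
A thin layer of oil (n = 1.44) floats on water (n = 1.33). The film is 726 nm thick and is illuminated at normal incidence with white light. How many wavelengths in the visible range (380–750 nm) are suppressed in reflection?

Top surface (1.0 → 1.44): reflection off a higher-index medium gives a half-wave phase shift.
Ray reflecting at the bottom interface goes from n = 1.44 toward n = 1.33: no phase shift.
Net: one phase inversion between the two reflected rays.
With one net inversion, destructive interference in reflection requires 2 n t = m λ.
λ = 2 n t / m = 2091 / m nm.
m=2: 1045 nm (IR); m=3: 697 nm (visible); m=4: 523 nm (visible); m=5: 418 nm (visible); m=6: 348 nm (UV).

3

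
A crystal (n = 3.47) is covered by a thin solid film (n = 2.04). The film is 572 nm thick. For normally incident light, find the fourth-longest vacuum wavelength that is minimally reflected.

667 nm

At the upper boundary (n = 1.0 to n = 2.04) the reflected ray undergoes a half-wave phase shift.
Bottom surface (2.04 → 3.47): reflection off a higher-index medium gives a half-wave phase shift.
The two reflections carry the same phase change, so no net offset.
So the condition for destructive reflection is 2 n t = (m + ½) λ.
λ = 2 n t / (m + ½). The fourth-longest wavelength is m = 3: λ = 2 × 2.04 × 572 / 3.50 = 667 nm.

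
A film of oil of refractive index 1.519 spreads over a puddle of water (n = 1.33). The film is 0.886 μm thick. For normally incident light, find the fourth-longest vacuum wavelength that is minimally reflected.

At the upper boundary (n = 1.0 to n = 1.519) the reflected ray undergoes a half-wave phase shift.
Ray reflecting at the bottom interface goes from n = 1.519 toward n = 1.33: no phase shift.
The two reflections differ by half a wavelength.
With one net inversion, destructive interference in reflection requires 2 n t = m λ.
λ = 2 n t / m. The fourth-longest wavelength is m = 4: λ = 2 × 1.519 × 886 / 4.00 = 673 nm.

673 nm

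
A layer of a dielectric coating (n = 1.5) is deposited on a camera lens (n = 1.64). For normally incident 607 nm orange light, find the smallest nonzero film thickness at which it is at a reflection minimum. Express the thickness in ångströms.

1012 Å

Ray reflecting at the top interface goes from n = 1.0 toward n = 1.5: a half-wave phase shift.
Bottom surface (1.5 → 1.64): reflection off a higher-index medium gives a half-wave phase shift.
The two reflections carry the same phase change, so no net offset.
With no net inversion, destructive interference in reflection requires 2 n t = (m + ½) λ.
Minimum at m = 0: t = λ / (4 n) = 607 / (4 × 1.5) = 101 nm.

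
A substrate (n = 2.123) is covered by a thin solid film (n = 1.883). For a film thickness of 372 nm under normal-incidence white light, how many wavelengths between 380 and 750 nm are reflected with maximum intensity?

2

Ray reflecting at the top interface goes from n = 1.0 toward n = 1.883: a half-wave phase shift.
At the lower boundary (n = 1.883 to n = 2.123) the reflected ray undergoes a half-wave phase shift.
Zero or two π shifts → no net half-wave offset.
For bright reflection here: 2 n t = m λ.
λ = 2 n t / m = 1401 / m nm.
m=1: 1401 nm (IR); m=2: 700 nm (visible); m=3: 467 nm (visible); m=4: 350 nm (UV).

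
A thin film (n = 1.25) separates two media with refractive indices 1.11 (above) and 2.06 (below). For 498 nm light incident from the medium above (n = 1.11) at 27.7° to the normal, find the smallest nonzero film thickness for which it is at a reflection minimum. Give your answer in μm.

0.109 μm

Ray reflecting at the top interface goes from n = 1.11 toward n = 1.25: a half-wave phase shift.
Ray reflecting at the bottom interface goes from n = 1.25 toward n = 2.06: a half-wave phase shift.
The two reflections carry the same phase change, so no net offset.
With no net inversion, destructive interference in reflection requires 2 n t cos θ_r = (m + ½) λ.
Snell's law: 1.11 sin 27.7° = 1.25 sin θ_r → sin θ_r = 0.413, cos θ_r = 0.911.
Minimum at m = 0: t = λ / (4 n cos θ_r) = 498 / (4 × 1.25 × 0.911) = 109 nm.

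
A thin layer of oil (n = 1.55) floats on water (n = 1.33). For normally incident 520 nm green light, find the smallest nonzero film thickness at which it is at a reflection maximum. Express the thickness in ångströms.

839 Å

Top surface (1.0 → 1.55): reflection off a higher-index medium gives a half-wave phase shift.
At the lower boundary (n = 1.55 to n = 1.33) the reflected ray undergoes no phase shift.
The two reflections differ by half a wavelength.
With one net inversion, constructive interference in reflection requires 2 n t = (m + ½) λ.
Minimum at m = 0: t = λ / (4 n) = 520 / (4 × 1.55) = 83.9 nm.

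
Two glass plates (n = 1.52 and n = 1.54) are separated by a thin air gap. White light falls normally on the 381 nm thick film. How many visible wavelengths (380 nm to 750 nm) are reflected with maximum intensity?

Top surface (1.52 → 1.0): reflection off a lower-index medium gives no phase shift.
Ray reflecting at the bottom interface goes from n = 1.0 toward n = 1.54: a half-wave phase shift.
Exactly one π shift → a net half-wave offset.
So the condition for constructive reflection is 2 n t = (m + ½) λ.
λ = 2 n t / (m + ½) = 762 / (m + ½) nm.
m=0: 1524 nm (IR); m=1: 508 nm (visible); m=2: 305 nm (UV).

1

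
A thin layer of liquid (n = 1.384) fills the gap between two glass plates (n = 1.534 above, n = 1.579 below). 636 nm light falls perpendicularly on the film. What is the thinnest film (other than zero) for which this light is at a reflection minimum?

230 nm

Ray reflecting at the top interface goes from n = 1.534 toward n = 1.384: no phase shift.
Ray reflecting at the bottom interface goes from n = 1.384 toward n = 1.579: a half-wave phase shift.
Net: one phase inversion between the two reflected rays.
For minimum reflection here: 2 n t = m λ.
Minimum nonzero at m = 1: t = λ / (2 n) = 636 / (2 × 1.384) = 230 nm.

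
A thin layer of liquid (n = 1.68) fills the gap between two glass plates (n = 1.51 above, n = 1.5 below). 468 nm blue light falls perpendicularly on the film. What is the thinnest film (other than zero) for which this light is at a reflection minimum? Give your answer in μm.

Ray reflecting at the top interface goes from n = 1.51 toward n = 1.68: a half-wave phase shift.
Ray reflecting at the bottom interface goes from n = 1.68 toward n = 1.5: no phase shift.
Net: one phase inversion between the two reflected rays.
For weak reflection here: 2 n t = m λ.
Minimum nonzero at m = 1: t = λ / (2 n) = 468 / (2 × 1.68) = 139 nm.

0.139 μm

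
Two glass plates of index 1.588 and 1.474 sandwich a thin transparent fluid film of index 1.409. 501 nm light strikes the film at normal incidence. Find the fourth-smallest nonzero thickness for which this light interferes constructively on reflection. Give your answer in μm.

0.622 μm

Ray reflecting at the top interface goes from n = 1.588 toward n = 1.409: no phase shift.
Ray reflecting at the bottom interface goes from n = 1.409 toward n = 1.474: a half-wave phase shift.
The two reflections differ by half a wavelength.
With one net inversion, constructive interference in reflection requires 2 n t = (m + ½) λ.
The fourth-smallest nonzero thickness corresponds to m = 3: t = (m + ½) λ / (2 n) = 3.50 × 501 / (2 × 1.409) = 622 nm.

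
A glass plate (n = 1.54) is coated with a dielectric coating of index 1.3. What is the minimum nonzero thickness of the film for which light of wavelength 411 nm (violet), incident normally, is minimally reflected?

At the upper boundary (n = 1.0 to n = 1.3) the reflected ray undergoes a half-wave phase shift.
Ray reflecting at the bottom interface goes from n = 1.3 toward n = 1.54: a half-wave phase shift.
Zero or two π shifts → no net half-wave offset.
With no net inversion, destructive interference in reflection requires 2 n t = (m + ½) λ.
Minimum at m = 0: t = λ / (4 n) = 411 / (4 × 1.3) = 79.0 nm.

79.0 nm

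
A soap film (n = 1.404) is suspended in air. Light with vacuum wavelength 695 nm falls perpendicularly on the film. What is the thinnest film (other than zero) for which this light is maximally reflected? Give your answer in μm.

At the upper boundary (n = 1.0 to n = 1.404) the reflected ray undergoes a half-wave phase shift.
Bottom surface (1.404 → 1.0): reflection off a lower-index medium gives no phase shift.
The two reflections differ by half a wavelength.
With one net inversion, constructive interference in reflection requires 2 n t = (m + ½) λ.
Minimum at m = 0: t = λ / (4 n) = 695 / (4 × 1.404) = 124 nm.

0.124 μm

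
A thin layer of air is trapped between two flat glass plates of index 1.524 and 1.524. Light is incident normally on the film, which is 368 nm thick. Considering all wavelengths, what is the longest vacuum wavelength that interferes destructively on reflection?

736 nm

At the upper boundary (n = 1.524 to n = 1.0) the reflected ray undergoes no phase shift.
Ray reflecting at the bottom interface goes from n = 1.0 toward n = 1.524: a half-wave phase shift.
The two reflections differ by half a wavelength.
For weak reflection here: 2 n t = m λ.
λ = 2 n t / m. The longest wavelength is m = 1: λ = 2 × 1.0 × 368 / 1.00 = 736 nm.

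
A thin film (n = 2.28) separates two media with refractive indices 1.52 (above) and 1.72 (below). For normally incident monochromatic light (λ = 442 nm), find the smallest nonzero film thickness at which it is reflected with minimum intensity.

96.9 nm

Ray reflecting at the top interface goes from n = 1.52 toward n = 2.28: a half-wave phase shift.
Ray reflecting at the bottom interface goes from n = 2.28 toward n = 1.72: no phase shift.
The two reflections differ by half a wavelength.
So the condition for destructive reflection is 2 n t = m λ.
Minimum nonzero at m = 1: t = λ / (2 n) = 442 / (2 × 2.28) = 96.9 nm.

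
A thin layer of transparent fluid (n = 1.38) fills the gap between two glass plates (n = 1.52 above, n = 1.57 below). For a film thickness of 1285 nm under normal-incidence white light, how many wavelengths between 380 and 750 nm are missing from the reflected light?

At the upper boundary (n = 1.52 to n = 1.38) the reflected ray undergoes no phase shift.
Ray reflecting at the bottom interface goes from n = 1.38 toward n = 1.57: a half-wave phase shift.
Net: one phase inversion between the two reflected rays.
So the condition for destructive reflection is 2 n t = m λ.
λ = 2 n t / m = 3547 / m nm.
m=4: 887 nm (IR); m=5: 709 nm (visible); m=6: 591 nm (visible); m=7: 507 nm (visible); m=8: 443 nm (visible); m=9: 394 nm (visible); m=10: 355 nm (UV).

5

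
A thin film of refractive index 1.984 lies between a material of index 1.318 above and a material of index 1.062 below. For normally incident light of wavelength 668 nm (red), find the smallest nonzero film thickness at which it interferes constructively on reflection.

84.2 nm

At the upper boundary (n = 1.318 to n = 1.984) the reflected ray undergoes a half-wave phase shift.
Bottom surface (1.984 → 1.062): reflection off a lower-index medium gives no phase shift.
Net: one phase inversion between the two reflected rays.
So the condition for constructive reflection is 2 n t = (m + ½) λ.
Minimum at m = 0: t = λ / (4 n) = 668 / (4 × 1.984) = 84.2 nm.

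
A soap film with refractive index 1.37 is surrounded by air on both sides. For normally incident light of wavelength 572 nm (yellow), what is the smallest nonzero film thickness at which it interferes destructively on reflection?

209 nm

Ray reflecting at the top interface goes from n = 1.0 toward n = 1.37: a half-wave phase shift.
Ray reflecting at the bottom interface goes from n = 1.37 toward n = 1.0: no phase shift.
The two reflections differ by half a wavelength.
With one net inversion, destructive interference in reflection requires 2 n t = m λ.
The smallest nonzero thickness corresponds to m = 1: t = m λ / (2 n) = 1.00 × 572 / (2 × 1.37) = 209 nm.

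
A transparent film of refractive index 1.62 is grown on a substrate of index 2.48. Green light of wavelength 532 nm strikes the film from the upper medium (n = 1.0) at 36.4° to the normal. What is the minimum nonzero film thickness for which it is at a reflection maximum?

Ray reflecting at the top interface goes from n = 1.0 toward n = 1.62: a half-wave phase shift.
At the lower boundary (n = 1.62 to n = 2.48) the reflected ray undergoes a half-wave phase shift.
Zero or two π shifts → no net half-wave offset.
For maximum reflection here: 2 n t cos θ_r = m λ.
Snell's law: 1.0 sin 36.4° = 1.62 sin θ_r → sin θ_r = 0.366, cos θ_r = 0.930.
Minimum nonzero at m = 1: t = λ / (2 n cos θ_r) = 532 / (2 × 1.62 × 0.930) = 176 nm.

176 nm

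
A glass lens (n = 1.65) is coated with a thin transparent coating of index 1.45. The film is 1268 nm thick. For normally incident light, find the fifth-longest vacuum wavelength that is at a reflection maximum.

Top surface (1.0 → 1.45): reflection off a higher-index medium gives a half-wave phase shift.
Bottom surface (1.45 → 1.65): reflection off a higher-index medium gives a half-wave phase shift.
The two reflections carry the same phase change, so no net offset.
For strong reflection here: 2 n t = m λ.
λ = 2 n t / m. The fifth-longest wavelength is m = 5: λ = 2 × 1.45 × 1268 / 5.00 = 735 nm.

735 nm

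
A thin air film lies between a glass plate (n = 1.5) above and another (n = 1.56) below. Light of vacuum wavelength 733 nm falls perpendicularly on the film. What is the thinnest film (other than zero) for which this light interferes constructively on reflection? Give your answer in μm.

Top surface (1.5 → 1.0): reflection off a lower-index medium gives no phase shift.
Bottom surface (1.0 → 1.56): reflection off a higher-index medium gives a half-wave phase shift.
The two reflections differ by half a wavelength.
With one net inversion, constructive interference in reflection requires 2 n t = (m + ½) λ.
Minimum at m = 0: t = λ / (4 n) = 733 / (4 × 1.0) = 183 nm.

0.183 μm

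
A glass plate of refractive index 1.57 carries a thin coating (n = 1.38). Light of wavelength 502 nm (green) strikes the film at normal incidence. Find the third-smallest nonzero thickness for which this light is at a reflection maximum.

At the upper boundary (n = 1.0 to n = 1.38) the reflected ray undergoes a half-wave phase shift.
At the lower boundary (n = 1.38 to n = 1.57) the reflected ray undergoes a half-wave phase shift.
Net: no relative phase inversion (both shifts match).
For strong reflection here: 2 n t = m λ.
The third-smallest nonzero thickness corresponds to m = 3: t = m λ / (2 n) = 3.00 × 502 / (2 × 1.38) = 546 nm.

546 nm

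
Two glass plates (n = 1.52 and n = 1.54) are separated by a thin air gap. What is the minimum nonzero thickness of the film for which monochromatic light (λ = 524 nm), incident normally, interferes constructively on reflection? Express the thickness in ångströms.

At the upper boundary (n = 1.52 to n = 1.0) the reflected ray undergoes no phase shift.
Ray reflecting at the bottom interface goes from n = 1.0 toward n = 1.54: a half-wave phase shift.
The two reflections differ by half a wavelength.
With one net inversion, constructive interference in reflection requires 2 n t = (m + ½) λ.
Minimum at m = 0: t = λ / (4 n) = 524 / (4 × 1.0) = 131 nm.

1310 Å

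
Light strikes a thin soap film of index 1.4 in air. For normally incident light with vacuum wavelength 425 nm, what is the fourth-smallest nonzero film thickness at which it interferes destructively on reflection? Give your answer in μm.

Ray reflecting at the top interface goes from n = 1.0 toward n = 1.4: a half-wave phase shift.
Ray reflecting at the bottom interface goes from n = 1.4 toward n = 1.0: no phase shift.
The two reflections differ by half a wavelength.
So the condition for destructive reflection is 2 n t = m λ.
The fourth-smallest nonzero thickness corresponds to m = 4: t = m λ / (2 n) = 4.00 × 425 / (2 × 1.4) = 607 nm.

0.607 μm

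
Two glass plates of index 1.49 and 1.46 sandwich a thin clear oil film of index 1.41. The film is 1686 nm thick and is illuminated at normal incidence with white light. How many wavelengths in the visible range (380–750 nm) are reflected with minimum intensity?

6

At the upper boundary (n = 1.49 to n = 1.41) the reflected ray undergoes no phase shift.
Bottom surface (1.41 → 1.46): reflection off a higher-index medium gives a half-wave phase shift.
Net: one phase inversion between the two reflected rays.
So the condition for destructive reflection is 2 n t = m λ.
λ = 2 n t / m = 4755 / m nm.
m=6: 792 nm (IR); m=7: 679 nm (visible); m=8: 594 nm (visible); m=9: 528 nm (visible); m=10: 475 nm (visible); m=11: 432 nm (visible); m=12: 396 nm (visible); m=13: 366 nm (UV).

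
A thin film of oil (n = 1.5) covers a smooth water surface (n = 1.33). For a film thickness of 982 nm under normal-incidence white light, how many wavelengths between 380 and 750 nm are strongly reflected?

4

Top surface (1.0 → 1.5): reflection off a higher-index medium gives a half-wave phase shift.
At the lower boundary (n = 1.5 to n = 1.33) the reflected ray undergoes no phase shift.
The two reflections differ by half a wavelength.
For maximum reflection here: 2 n t = (m + ½) λ.
λ = 2 n t / (m + ½) = 2946 / (m + ½) nm.
m=3: 842 nm (IR); m=4: 655 nm (visible); m=5: 536 nm (visible); m=6: 453 nm (visible); m=7: 393 nm (visible); m=8: 347 nm (UV).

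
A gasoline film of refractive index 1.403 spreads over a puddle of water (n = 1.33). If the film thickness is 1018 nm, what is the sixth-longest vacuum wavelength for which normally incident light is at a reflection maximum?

519 nm

Top surface (1.0 → 1.403): reflection off a higher-index medium gives a half-wave phase shift.
Ray reflecting at the bottom interface goes from n = 1.403 toward n = 1.33: no phase shift.
The two reflections differ by half a wavelength.
So the condition for constructive reflection is 2 n t = (m + ½) λ.
λ = 2 n t / (m + ½). The sixth-longest wavelength is m = 5: λ = 2 × 1.403 × 1018 / 5.50 = 519 nm.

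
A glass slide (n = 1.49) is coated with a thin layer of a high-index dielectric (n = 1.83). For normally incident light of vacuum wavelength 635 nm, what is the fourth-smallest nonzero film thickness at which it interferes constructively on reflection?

607 nm

At the upper boundary (n = 1.0 to n = 1.83) the reflected ray undergoes a half-wave phase shift.
Ray reflecting at the bottom interface goes from n = 1.83 toward n = 1.49: no phase shift.
The two reflections differ by half a wavelength.
For strong reflection here: 2 n t = (m + ½) λ.
The fourth-smallest nonzero thickness corresponds to m = 3: t = (m + ½) λ / (2 n) = 3.50 × 635 / (2 × 1.83) = 607 nm.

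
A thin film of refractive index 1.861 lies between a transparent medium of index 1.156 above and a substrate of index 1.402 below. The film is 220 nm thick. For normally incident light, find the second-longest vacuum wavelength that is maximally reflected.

Ray reflecting at the top interface goes from n = 1.156 toward n = 1.861: a half-wave phase shift.
Ray reflecting at the bottom interface goes from n = 1.861 toward n = 1.402: no phase shift.
The two reflections differ by half a wavelength.
For strong reflection here: 2 n t = (m + ½) λ.
λ = 2 n t / (m + ½). The second-longest wavelength is m = 1: λ = 2 × 1.861 × 220 / 1.50 = 546 nm.

546 nm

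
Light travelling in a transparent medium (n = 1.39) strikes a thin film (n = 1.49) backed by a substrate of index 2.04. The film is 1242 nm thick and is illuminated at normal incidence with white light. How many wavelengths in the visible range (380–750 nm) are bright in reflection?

Top surface (1.39 → 1.49): reflection off a higher-index medium gives a half-wave phase shift.
Bottom surface (1.49 → 2.04): reflection off a higher-index medium gives a half-wave phase shift.
Zero or two π shifts → no net half-wave offset.
With no net inversion, constructive interference in reflection requires 2 n t = m λ.
λ = 2 n t / m = 3701 / m nm.
m=4: 925 nm (IR); m=5: 740 nm (visible); m=6: 617 nm (visible); m=7: 529 nm (visible); m=8: 463 nm (visible); m=9: 411 nm (visible); m=10: 370 nm (UV).

5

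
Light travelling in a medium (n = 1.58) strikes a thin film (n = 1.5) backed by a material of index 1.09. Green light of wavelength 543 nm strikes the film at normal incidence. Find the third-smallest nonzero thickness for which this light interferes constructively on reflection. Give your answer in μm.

Ray reflecting at the top interface goes from n = 1.58 toward n = 1.5: no phase shift.
At the lower boundary (n = 1.5 to n = 1.09) the reflected ray undergoes no phase shift.
The two reflections carry the same phase change, so no net offset.
With no net inversion, constructive interference in reflection requires 2 n t = m λ.
The third-smallest nonzero thickness corresponds to m = 3: t = m λ / (2 n) = 3.00 × 543 / (2 × 1.5) = 543 nm.

0.543 μm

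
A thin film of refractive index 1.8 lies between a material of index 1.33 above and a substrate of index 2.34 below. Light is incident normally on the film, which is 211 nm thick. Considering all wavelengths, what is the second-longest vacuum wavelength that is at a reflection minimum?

Top surface (1.33 → 1.8): reflection off a higher-index medium gives a half-wave phase shift.
Bottom surface (1.8 → 2.34): reflection off a higher-index medium gives a half-wave phase shift.
Zero or two π shifts → no net half-wave offset.
For weak reflection here: 2 n t = (m + ½) λ.
λ = 2 n t / (m + ½). The second-longest wavelength is m = 1: λ = 2 × 1.8 × 211 / 1.50 = 506 nm.

506 nm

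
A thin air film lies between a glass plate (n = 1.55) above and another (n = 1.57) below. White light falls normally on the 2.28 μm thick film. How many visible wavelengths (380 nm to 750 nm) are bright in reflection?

Top surface (1.55 → 1.0): reflection off a lower-index medium gives no phase shift.
At the lower boundary (n = 1.0 to n = 1.57) the reflected ray undergoes a half-wave phase shift.
The two reflections differ by half a wavelength.
So the condition for constructive reflection is 2 n t = (m + ½) λ.
λ = 2 n t / (m + ½) = 4560 / (m + ½) nm.
m=5: 829 nm (IR); m=6: 702 nm (visible); m=7: 608 nm (visible); m=8: 536 nm (visible); m=9: 480 nm (visible); m=10: 434 nm (visible); m=11: 397 nm (visible); m=12: 365 nm (UV).

6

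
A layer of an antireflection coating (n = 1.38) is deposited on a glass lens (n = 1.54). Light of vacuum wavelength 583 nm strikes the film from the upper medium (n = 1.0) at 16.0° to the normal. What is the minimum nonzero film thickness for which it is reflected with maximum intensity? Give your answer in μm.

Top surface (1.0 → 1.38): reflection off a higher-index medium gives a half-wave phase shift.
Bottom surface (1.38 → 1.54): reflection off a higher-index medium gives a half-wave phase shift.
Zero or two π shifts → no net half-wave offset.
So the condition for constructive reflection is 2 n t cos θ_r = m λ.
Snell's law: 1.0 sin 16.0° = 1.38 sin θ_r → sin θ_r = 0.200, cos θ_r = 0.980.
Minimum nonzero at m = 1: t = λ / (2 n cos θ_r) = 583 / (2 × 1.38 × 0.980) = 216 nm.

0.216 μm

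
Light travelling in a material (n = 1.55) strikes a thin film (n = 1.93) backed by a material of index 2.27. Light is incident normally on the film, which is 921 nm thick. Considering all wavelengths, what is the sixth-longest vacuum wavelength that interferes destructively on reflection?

Top surface (1.55 → 1.93): reflection off a higher-index medium gives a half-wave phase shift.
Ray reflecting at the bottom interface goes from n = 1.93 toward n = 2.27: a half-wave phase shift.
Zero or two π shifts → no net half-wave offset.
So the condition for destructive reflection is 2 n t = (m + ½) λ.
λ = 2 n t / (m + ½). The sixth-longest wavelength is m = 5: λ = 2 × 1.93 × 921 / 5.50 = 646 nm.

646 nm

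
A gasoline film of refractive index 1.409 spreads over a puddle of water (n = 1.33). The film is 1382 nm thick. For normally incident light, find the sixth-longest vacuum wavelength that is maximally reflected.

708 nm

At the upper boundary (n = 1.0 to n = 1.409) the reflected ray undergoes a half-wave phase shift.
Bottom surface (1.409 → 1.33): reflection off a lower-index medium gives no phase shift.
Net: one phase inversion between the two reflected rays.
With one net inversion, constructive interference in reflection requires 2 n t = (m + ½) λ.
λ = 2 n t / (m + ½). The sixth-longest wavelength is m = 5: λ = 2 × 1.409 × 1382 / 5.50 = 708 nm.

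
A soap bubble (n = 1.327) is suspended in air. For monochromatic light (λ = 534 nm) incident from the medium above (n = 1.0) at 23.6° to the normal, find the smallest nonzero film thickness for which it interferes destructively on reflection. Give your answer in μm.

Ray reflecting at the top interface goes from n = 1.0 toward n = 1.327: a half-wave phase shift.
Bottom surface (1.327 → 1.0): reflection off a lower-index medium gives no phase shift.
The two reflections differ by half a wavelength.
With one net inversion, destructive interference in reflection requires 2 n t cos θ_r = m λ.
Snell's law: 1.0 sin 23.6° = 1.327 sin θ_r → sin θ_r = 0.302, cos θ_r = 0.953.
Minimum nonzero at m = 1: t = λ / (2 n cos θ_r) = 534 / (2 × 1.327 × 0.953) = 211 nm.

0.211 μm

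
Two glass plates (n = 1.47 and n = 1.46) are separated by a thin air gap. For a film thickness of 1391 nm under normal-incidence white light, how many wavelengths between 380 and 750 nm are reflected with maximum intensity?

Ray reflecting at the top interface goes from n = 1.47 toward n = 1.0: no phase shift.
At the lower boundary (n = 1.0 to n = 1.46) the reflected ray undergoes a half-wave phase shift.
Net: one phase inversion between the two reflected rays.
So the condition for constructive reflection is 2 n t = (m + ½) λ.
λ = 2 n t / (m + ½) = 2782 / (m + ½) nm.
m=3: 795 nm (IR); m=4: 618 nm (visible); m=5: 506 nm (visible); m=6: 428 nm (visible); m=7: 371 nm (UV).

3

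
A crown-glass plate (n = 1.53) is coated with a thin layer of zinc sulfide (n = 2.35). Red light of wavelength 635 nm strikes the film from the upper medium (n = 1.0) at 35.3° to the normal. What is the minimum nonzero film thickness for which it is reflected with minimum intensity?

Top surface (1.0 → 2.35): reflection off a higher-index medium gives a half-wave phase shift.
At the lower boundary (n = 2.35 to n = 1.53) the reflected ray undergoes no phase shift.
Exactly one π shift → a net half-wave offset.
So the condition for destructive reflection is 2 n t cos θ_r = m λ.
Snell's law: 1.0 sin 35.3° = 2.35 sin θ_r → sin θ_r = 0.246, cos θ_r = 0.969.
Minimum nonzero at m = 1: t = λ / (2 n cos θ_r) = 635 / (2 × 2.35 × 0.969) = 139 nm.

139 nm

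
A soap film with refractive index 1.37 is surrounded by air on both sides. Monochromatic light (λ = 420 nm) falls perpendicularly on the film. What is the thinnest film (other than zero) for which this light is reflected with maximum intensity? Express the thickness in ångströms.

At the upper boundary (n = 1.0 to n = 1.37) the reflected ray undergoes a half-wave phase shift.
At the lower boundary (n = 1.37 to n = 1.0) the reflected ray undergoes no phase shift.
Net: one phase inversion between the two reflected rays.
For strong reflection here: 2 n t = (m + ½) λ.
Minimum at m = 0: t = λ / (4 n) = 420 / (4 × 1.37) = 76.6 nm.

766 Å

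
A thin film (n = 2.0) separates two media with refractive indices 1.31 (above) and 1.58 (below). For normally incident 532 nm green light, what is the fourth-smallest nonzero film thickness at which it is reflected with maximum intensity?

466 nm

Top surface (1.31 → 2.0): reflection off a higher-index medium gives a half-wave phase shift.
At the lower boundary (n = 2.0 to n = 1.58) the reflected ray undergoes no phase shift.
The two reflections differ by half a wavelength.
For strong reflection here: 2 n t = (m + ½) λ.
The fourth-smallest nonzero thickness corresponds to m = 3: t = (m + ½) λ / (2 n) = 3.50 × 532 / (2 × 2.0) = 466 nm.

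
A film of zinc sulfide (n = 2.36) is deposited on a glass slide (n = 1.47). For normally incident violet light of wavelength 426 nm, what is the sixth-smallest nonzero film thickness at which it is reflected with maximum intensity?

496 nm

Ray reflecting at the top interface goes from n = 1.0 toward n = 2.36: a half-wave phase shift.
At the lower boundary (n = 2.36 to n = 1.47) the reflected ray undergoes no phase shift.
Net: one phase inversion between the two reflected rays.
So the condition for constructive reflection is 2 n t = (m + ½) λ.
The sixth-smallest nonzero thickness corresponds to m = 5: t = (m + ½) λ / (2 n) = 5.50 × 426 / (2 × 2.36) = 496 nm.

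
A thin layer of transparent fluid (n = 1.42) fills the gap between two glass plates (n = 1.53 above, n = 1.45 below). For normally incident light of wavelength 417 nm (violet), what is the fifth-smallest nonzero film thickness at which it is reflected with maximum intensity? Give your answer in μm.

0.661 μm

Top surface (1.53 → 1.42): reflection off a lower-index medium gives no phase shift.
Bottom surface (1.42 → 1.45): reflection off a higher-index medium gives a half-wave phase shift.
Exactly one π shift → a net half-wave offset.
For maximum reflection here: 2 n t = (m + ½) λ.
The fifth-smallest nonzero thickness corresponds to m = 4: t = (m + ½) λ / (2 n) = 4.50 × 417 / (2 × 1.42) = 661 nm.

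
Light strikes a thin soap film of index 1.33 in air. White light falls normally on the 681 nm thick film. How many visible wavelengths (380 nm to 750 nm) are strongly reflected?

At the upper boundary (n = 1.0 to n = 1.33) the reflected ray undergoes a half-wave phase shift.
At the lower boundary (n = 1.33 to n = 1.0) the reflected ray undergoes no phase shift.
Net: one phase inversion between the two reflected rays.
So the condition for constructive reflection is 2 n t = (m + ½) λ.
λ = 2 n t / (m + ½) = 1811 / (m + ½) nm.
m=1: 1208 nm (IR); m=2: 725 nm (visible); m=3: 518 nm (visible); m=4: 403 nm (visible); m=5: 329 nm (UV).

3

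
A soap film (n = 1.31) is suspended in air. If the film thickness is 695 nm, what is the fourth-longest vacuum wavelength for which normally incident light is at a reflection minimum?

Ray reflecting at the top interface goes from n = 1.0 toward n = 1.31: a half-wave phase shift.
Ray reflecting at the bottom interface goes from n = 1.31 toward n = 1.0: no phase shift.
Exactly one π shift → a net half-wave offset.
With one net inversion, destructive interference in reflection requires 2 n t = m λ.
λ = 2 n t / m. The fourth-longest wavelength is m = 4: λ = 2 × 1.31 × 695 / 4.00 = 455 nm.

455 nm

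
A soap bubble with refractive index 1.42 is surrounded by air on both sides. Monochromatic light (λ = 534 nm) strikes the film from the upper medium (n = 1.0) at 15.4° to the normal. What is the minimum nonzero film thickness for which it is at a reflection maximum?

95.7 nm

Top surface (1.0 → 1.42): reflection off a higher-index medium gives a half-wave phase shift.
Ray reflecting at the bottom interface goes from n = 1.42 toward n = 1.0: no phase shift.
Exactly one π shift → a net half-wave offset.
So the condition for constructive reflection is 2 n t cos θ_r = (m + ½) λ.
Snell's law: 1.0 sin 15.4° = 1.42 sin θ_r → sin θ_r = 0.187, cos θ_r = 0.982.
Minimum at m = 0: t = λ / (4 n cos θ_r) = 534 / (4 × 1.42 × 0.982) = 95.7 nm.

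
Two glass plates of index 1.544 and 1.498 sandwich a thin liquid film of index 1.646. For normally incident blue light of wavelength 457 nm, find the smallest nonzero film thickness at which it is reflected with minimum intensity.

Ray reflecting at the top interface goes from n = 1.544 toward n = 1.646: a half-wave phase shift.
Bottom surface (1.646 → 1.498): reflection off a lower-index medium gives no phase shift.
Exactly one π shift → a net half-wave offset.
With one net inversion, destructive interference in reflection requires 2 n t = m λ.
Minimum nonzero at m = 1: t = λ / (2 n) = 457 / (2 × 1.646) = 139 nm.

139 nm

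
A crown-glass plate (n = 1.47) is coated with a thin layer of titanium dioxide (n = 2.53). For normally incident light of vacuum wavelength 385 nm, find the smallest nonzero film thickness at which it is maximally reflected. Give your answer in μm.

At the upper boundary (n = 1.0 to n = 2.53) the reflected ray undergoes a half-wave phase shift.
Bottom surface (2.53 → 1.47): reflection off a lower-index medium gives no phase shift.
The two reflections differ by half a wavelength.
So the condition for constructive reflection is 2 n t = (m + ½) λ.
Minimum at m = 0: t = λ / (4 n) = 385 / (4 × 2.53) = 38.0 nm.

0.0380 μm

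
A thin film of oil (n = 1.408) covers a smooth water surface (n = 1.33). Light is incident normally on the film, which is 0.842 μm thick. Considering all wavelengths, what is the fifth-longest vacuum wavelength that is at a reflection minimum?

474 nm

Ray reflecting at the top interface goes from n = 1.0 toward n = 1.408: a half-wave phase shift.
Bottom surface (1.408 → 1.33): reflection off a lower-index medium gives no phase shift.
Exactly one π shift → a net half-wave offset.
So the condition for destructive reflection is 2 n t = m λ.
λ = 2 n t / m. The fifth-longest wavelength is m = 5: λ = 2 × 1.408 × 842 / 5.00 = 474 nm.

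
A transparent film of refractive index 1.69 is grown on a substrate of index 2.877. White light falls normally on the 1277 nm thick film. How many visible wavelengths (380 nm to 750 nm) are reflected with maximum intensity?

Ray reflecting at the top interface goes from n = 1.0 toward n = 1.69: a half-wave phase shift.
Ray reflecting at the bottom interface goes from n = 1.69 toward n = 2.877: a half-wave phase shift.
Zero or two π shifts → no net half-wave offset.
So the condition for constructive reflection is 2 n t = m λ.
λ = 2 n t / m = 4316 / m nm.
m=5: 863 nm (IR); m=6: 719 nm (visible); m=7: 617 nm (visible); m=8: 540 nm (visible); m=9: 480 nm (visible); m=10: 432 nm (visible); m=11: 392 nm (visible); m=12: 360 nm (UV).

6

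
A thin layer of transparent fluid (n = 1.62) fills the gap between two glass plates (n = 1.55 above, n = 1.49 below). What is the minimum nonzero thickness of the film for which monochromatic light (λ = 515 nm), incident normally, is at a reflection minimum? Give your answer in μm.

0.159 μm

At the upper boundary (n = 1.55 to n = 1.62) the reflected ray undergoes a half-wave phase shift.
Bottom surface (1.62 → 1.49): reflection off a lower-index medium gives no phase shift.
Exactly one π shift → a net half-wave offset.
For dark reflection here: 2 n t = m λ.
Minimum nonzero at m = 1: t = λ / (2 n) = 515 / (2 × 1.62) = 159 nm.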